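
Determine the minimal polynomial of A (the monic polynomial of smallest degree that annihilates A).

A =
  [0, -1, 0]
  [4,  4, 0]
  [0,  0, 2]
x^2 - 4*x + 4

The characteristic polynomial is χ_A(x) = (x - 2)^3, so the eigenvalues are known. The minimal polynomial is
  m_A(x) = Π_λ (x − λ)^{k_λ}
where k_λ is the size of the *largest* Jordan block for λ (equivalently, the smallest k with (A − λI)^k v = 0 for every generalised eigenvector v of λ).

  λ = 2: largest Jordan block has size 2, contributing (x − 2)^2

So m_A(x) = (x - 2)^2 = x^2 - 4*x + 4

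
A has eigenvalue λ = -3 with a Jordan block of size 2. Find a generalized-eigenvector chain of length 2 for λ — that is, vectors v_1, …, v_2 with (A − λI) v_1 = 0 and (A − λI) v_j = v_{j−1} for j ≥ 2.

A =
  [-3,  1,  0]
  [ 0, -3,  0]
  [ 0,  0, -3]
A Jordan chain for λ = -3 of length 2:
v_1 = (1, 0, 0)ᵀ
v_2 = (0, 1, 0)ᵀ

Let N = A − (-3)·I. We want v_2 with N^2 v_2 = 0 but N^1 v_2 ≠ 0; then v_{j-1} := N · v_j for j = 2, …, 2.

Pick v_2 = (0, 1, 0)ᵀ.
Then v_1 = N · v_2 = (1, 0, 0)ᵀ.

Sanity check: (A − (-3)·I) v_1 = (0, 0, 0)ᵀ = 0. ✓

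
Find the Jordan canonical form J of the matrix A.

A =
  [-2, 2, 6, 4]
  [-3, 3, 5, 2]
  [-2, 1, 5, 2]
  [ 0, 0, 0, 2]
J_3(2) ⊕ J_1(2)

The characteristic polynomial is
  det(x·I − A) = x^4 - 8*x^3 + 24*x^2 - 32*x + 16 = (x - 2)^4

Eigenvalues and multiplicities (the geometric multiplicity of λ is n − rank(A − λI), which equals the number of Jordan blocks for λ):
  λ = 2: algebraic multiplicity = 4, geometric multiplicity = 2

Determining the block sizes for each eigenvalue:
  λ = 2: with am = 4 and gm = 2, the partition is not yet determined (e.g. several partitions of 4 into 2 parts exist). Let N = A − (2)·I. Computing rank(N^1) = 2, rank(N^2) = 1, rank(N^3) = 0; the number of blocks of size ≥ j is rank(N^{j−1}) − rank(N^j), giving [2, 1, 1]. So we have 1 block(s) of size 3, 1 block(s) of size 1 → block sizes [3, 1]

Assembling the blocks gives a Jordan form
J =
  [2, 1, 0, 0]
  [0, 2, 1, 0]
  [0, 0, 2, 0]
  [0, 0, 0, 2]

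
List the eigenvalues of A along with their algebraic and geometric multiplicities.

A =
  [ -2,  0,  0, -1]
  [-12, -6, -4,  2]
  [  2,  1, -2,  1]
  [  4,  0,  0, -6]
λ = -4: alg = 4, geom = 2

Step 1 — factor the characteristic polynomial to read off the algebraic multiplicities:
  χ_A(x) = (x + 4)^4

Step 2 — compute geometric multiplicities via the rank-nullity identity g(λ) = n − rank(A − λI):
  rank(A − (-4)·I) = 2, so dim ker(A − (-4)·I) = n − 2 = 2

Summary:
  λ = -4: algebraic multiplicity = 4, geometric multiplicity = 2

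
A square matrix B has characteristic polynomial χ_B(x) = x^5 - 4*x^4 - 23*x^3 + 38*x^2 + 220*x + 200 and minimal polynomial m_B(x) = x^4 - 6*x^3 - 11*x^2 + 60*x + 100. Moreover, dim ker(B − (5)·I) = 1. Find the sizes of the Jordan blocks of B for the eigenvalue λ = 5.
Block sizes for λ = 5: [2]

Step 1 — from the characteristic polynomial, algebraic multiplicity of λ = 5 is 2. From dim ker(B − (5)·I) = 1, there are exactly 1 Jordan blocks for λ = 5.
Step 2 — from the minimal polynomial, the factor (x − 5)^2 tells us the largest block for λ = 5 has size 2.
Step 3 — with total size 2, 1 blocks, and largest block 2, the block sizes (in nonincreasing order) are [2].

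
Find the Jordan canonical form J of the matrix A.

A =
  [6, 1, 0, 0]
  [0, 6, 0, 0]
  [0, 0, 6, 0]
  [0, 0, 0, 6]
J_2(6) ⊕ J_1(6) ⊕ J_1(6)

The characteristic polynomial is
  det(x·I − A) = x^4 - 24*x^3 + 216*x^2 - 864*x + 1296 = (x - 6)^4

Eigenvalues and multiplicities (the geometric multiplicity of λ is n − rank(A − λI), which equals the number of Jordan blocks for λ):
  λ = 6: algebraic multiplicity = 4, geometric multiplicity = 3

Determining the block sizes for each eigenvalue:
  λ = 6: 3 blocks summing to 4 forces exactly one block of size 2 and the rest size 1 → block sizes [2, 1, 1]

Assembling the blocks gives a Jordan form
J =
  [6, 1, 0, 0]
  [0, 6, 0, 0]
  [0, 0, 6, 0]
  [0, 0, 0, 6]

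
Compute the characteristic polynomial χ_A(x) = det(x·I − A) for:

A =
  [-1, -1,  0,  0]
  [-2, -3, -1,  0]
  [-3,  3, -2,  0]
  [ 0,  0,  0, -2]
x^4 + 8*x^3 + 24*x^2 + 32*x + 16

Expanding det(x·I − A) (e.g. by cofactor expansion or by noting that A is similar to its Jordan form J, which has the same characteristic polynomial as A) gives
  χ_A(x) = x^4 + 8*x^3 + 24*x^2 + 32*x + 16
which factors as (x + 2)^4. The eigenvalues (with algebraic multiplicities) are λ = -2 with multiplicity 4.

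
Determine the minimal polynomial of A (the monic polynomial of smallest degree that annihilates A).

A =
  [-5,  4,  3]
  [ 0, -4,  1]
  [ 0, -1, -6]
x^3 + 15*x^2 + 75*x + 125

The characteristic polynomial is χ_A(x) = (x + 5)^3, so the eigenvalues are known. The minimal polynomial is
  m_A(x) = Π_λ (x − λ)^{k_λ}
where k_λ is the size of the *largest* Jordan block for λ (equivalently, the smallest k with (A − λI)^k v = 0 for every generalised eigenvector v of λ).

  λ = -5: largest Jordan block has size 3, contributing (x + 5)^3

So m_A(x) = (x + 5)^3 = x^3 + 15*x^2 + 75*x + 125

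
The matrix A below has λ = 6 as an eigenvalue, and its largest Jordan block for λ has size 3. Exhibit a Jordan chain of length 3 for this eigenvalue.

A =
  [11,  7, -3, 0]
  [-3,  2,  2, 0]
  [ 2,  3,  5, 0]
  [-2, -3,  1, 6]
A Jordan chain for λ = 6 of length 3:
v_1 = (-2, 1, -1, 1)ᵀ
v_2 = (5, -3, 2, -2)ᵀ
v_3 = (1, 0, 0, 0)ᵀ

Let N = A − (6)·I. We want v_3 with N^3 v_3 = 0 but N^2 v_3 ≠ 0; then v_{j-1} := N · v_j for j = 3, …, 2.

Pick v_3 = (1, 0, 0, 0)ᵀ.
Then v_2 = N · v_3 = (5, -3, 2, -2)ᵀ.
Then v_1 = N · v_2 = (-2, 1, -1, 1)ᵀ.

Sanity check: (A − (6)·I) v_1 = (0, 0, 0, 0)ᵀ = 0. ✓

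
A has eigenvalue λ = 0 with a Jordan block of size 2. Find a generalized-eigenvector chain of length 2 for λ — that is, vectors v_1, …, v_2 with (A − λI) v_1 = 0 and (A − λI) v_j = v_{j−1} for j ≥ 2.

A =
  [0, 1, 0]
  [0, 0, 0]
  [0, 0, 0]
A Jordan chain for λ = 0 of length 2:
v_1 = (1, 0, 0)ᵀ
v_2 = (0, 1, 0)ᵀ

Let N = A − (0)·I. We want v_2 with N^2 v_2 = 0 but N^1 v_2 ≠ 0; then v_{j-1} := N · v_j for j = 2, …, 2.

Pick v_2 = (0, 1, 0)ᵀ.
Then v_1 = N · v_2 = (1, 0, 0)ᵀ.

Sanity check: (A − (0)·I) v_1 = (0, 0, 0)ᵀ = 0. ✓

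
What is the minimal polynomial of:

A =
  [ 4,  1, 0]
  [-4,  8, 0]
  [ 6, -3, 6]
x^2 - 12*x + 36

The characteristic polynomial is χ_A(x) = (x - 6)^3, so the eigenvalues are known. The minimal polynomial is
  m_A(x) = Π_λ (x − λ)^{k_λ}
where k_λ is the size of the *largest* Jordan block for λ (equivalently, the smallest k with (A − λI)^k v = 0 for every generalised eigenvector v of λ).

  λ = 6: largest Jordan block has size 2, contributing (x − 6)^2

So m_A(x) = (x - 6)^2 = x^2 - 12*x + 36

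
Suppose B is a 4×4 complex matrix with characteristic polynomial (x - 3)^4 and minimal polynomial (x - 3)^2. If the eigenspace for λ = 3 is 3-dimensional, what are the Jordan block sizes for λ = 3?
Block sizes for λ = 3: [2, 1, 1]

Step 1 — from the characteristic polynomial, algebraic multiplicity of λ = 3 is 4. From dim ker(B − (3)·I) = 3, there are exactly 3 Jordan blocks for λ = 3.
Step 2 — from the minimal polynomial, the factor (x − 3)^2 tells us the largest block for λ = 3 has size 2.
Step 3 — with total size 4, 3 blocks, and largest block 2, the block sizes (in nonincreasing order) are [2, 1, 1].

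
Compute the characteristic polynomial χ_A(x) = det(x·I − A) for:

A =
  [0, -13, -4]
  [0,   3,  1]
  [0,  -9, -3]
x^3

Expanding det(x·I − A) (e.g. by cofactor expansion or by noting that A is similar to its Jordan form J, which has the same characteristic polynomial as A) gives
  χ_A(x) = x^3
which factors as x^3. The eigenvalues (with algebraic multiplicities) are λ = 0 with multiplicity 3.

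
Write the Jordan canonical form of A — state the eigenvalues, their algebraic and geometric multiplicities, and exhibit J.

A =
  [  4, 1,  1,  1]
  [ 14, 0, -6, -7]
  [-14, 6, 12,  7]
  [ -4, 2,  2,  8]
J_2(6) ⊕ J_2(6)

The characteristic polynomial is
  det(x·I − A) = x^4 - 24*x^3 + 216*x^2 - 864*x + 1296 = (x - 6)^4

Eigenvalues and multiplicities (the geometric multiplicity of λ is n − rank(A − λI), which equals the number of Jordan blocks for λ):
  λ = 6: algebraic multiplicity = 4, geometric multiplicity = 2

Determining the block sizes for each eigenvalue:
  λ = 6: with am = 4 and gm = 2, the partition is not yet determined (e.g. several partitions of 4 into 2 parts exist). Let N = A − (6)·I. Computing rank(N^1) = 2, rank(N^2) = 0; the number of blocks of size ≥ j is rank(N^{j−1}) − rank(N^j), giving [2, 2]. So we have 2 block(s) of size 2 → block sizes [2, 2]

Assembling the blocks gives a Jordan form
J =
  [6, 1, 0, 0]
  [0, 6, 0, 0]
  [0, 0, 6, 1]
  [0, 0, 0, 6]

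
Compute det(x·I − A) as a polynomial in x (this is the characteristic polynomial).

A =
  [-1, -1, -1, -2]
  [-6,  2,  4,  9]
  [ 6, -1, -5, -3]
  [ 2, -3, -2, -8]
x^4 + 12*x^3 + 54*x^2 + 108*x + 81

Expanding det(x·I − A) (e.g. by cofactor expansion or by noting that A is similar to its Jordan form J, which has the same characteristic polynomial as A) gives
  χ_A(x) = x^4 + 12*x^3 + 54*x^2 + 108*x + 81
which factors as (x + 3)^4. The eigenvalues (with algebraic multiplicities) are λ = -3 with multiplicity 4.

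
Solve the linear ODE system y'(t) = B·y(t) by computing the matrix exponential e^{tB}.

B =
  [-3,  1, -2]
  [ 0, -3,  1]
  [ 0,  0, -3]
e^{tB} =
  [exp(-3*t), t*exp(-3*t), t^2*exp(-3*t)/2 - 2*t*exp(-3*t)]
  [0, exp(-3*t), t*exp(-3*t)]
  [0, 0, exp(-3*t)]

Strategy: write B = P · J · P⁻¹ where J is a Jordan canonical form, so e^{tB} = P · e^{tJ} · P⁻¹, and e^{tJ} can be computed block-by-block.

B has Jordan form
J =
  [-3,  1,  0]
  [ 0, -3,  1]
  [ 0,  0, -3]
(up to reordering of blocks).

Per-block formulas:
  For a 3×3 Jordan block J_3(-3): exp(t · J_3(-3)) = e^(-3t)·(I + t·N + (t^2/2)·N^2), where N is the 3×3 nilpotent shift.

After assembling e^{tJ} and conjugating by P, we get:

e^{tB} =
  [exp(-3*t), t*exp(-3*t), t^2*exp(-3*t)/2 - 2*t*exp(-3*t)]
  [0, exp(-3*t), t*exp(-3*t)]
  [0, 0, exp(-3*t)]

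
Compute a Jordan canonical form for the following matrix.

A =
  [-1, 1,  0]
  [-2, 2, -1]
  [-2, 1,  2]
J_3(1)

The characteristic polynomial is
  det(x·I − A) = x^3 - 3*x^2 + 3*x - 1 = (x - 1)^3

Eigenvalues and multiplicities (the geometric multiplicity of λ is n − rank(A − λI), which equals the number of Jordan blocks for λ):
  λ = 1: algebraic multiplicity = 3, geometric multiplicity = 1

Determining the block sizes for each eigenvalue:
  λ = 1: one block (gm = 1), so the single block has size am = 3 → block sizes [3]

Assembling the blocks gives a Jordan form
J =
  [1, 1, 0]
  [0, 1, 1]
  [0, 0, 1]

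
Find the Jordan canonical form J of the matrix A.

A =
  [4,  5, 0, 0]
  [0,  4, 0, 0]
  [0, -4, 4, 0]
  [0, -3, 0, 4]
J_2(4) ⊕ J_1(4) ⊕ J_1(4)

The characteristic polynomial is
  det(x·I − A) = x^4 - 16*x^3 + 96*x^2 - 256*x + 256 = (x - 4)^4

Eigenvalues and multiplicities (the geometric multiplicity of λ is n − rank(A − λI), which equals the number of Jordan blocks for λ):
  λ = 4: algebraic multiplicity = 4, geometric multiplicity = 3

Determining the block sizes for each eigenvalue:
  λ = 4: 3 blocks summing to 4 forces exactly one block of size 2 and the rest size 1 → block sizes [2, 1, 1]

Assembling the blocks gives a Jordan form
J =
  [4, 1, 0, 0]
  [0, 4, 0, 0]
  [0, 0, 4, 0]
  [0, 0, 0, 4]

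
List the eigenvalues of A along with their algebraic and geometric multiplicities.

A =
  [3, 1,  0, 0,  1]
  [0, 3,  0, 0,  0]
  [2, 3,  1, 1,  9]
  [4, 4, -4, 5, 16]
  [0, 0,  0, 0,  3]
λ = 3: alg = 5, geom = 3

Step 1 — factor the characteristic polynomial to read off the algebraic multiplicities:
  χ_A(x) = (x - 3)^5

Step 2 — compute geometric multiplicities via the rank-nullity identity g(λ) = n − rank(A − λI):
  rank(A − (3)·I) = 2, so dim ker(A − (3)·I) = n − 2 = 3

Summary:
  λ = 3: algebraic multiplicity = 5, geometric multiplicity = 3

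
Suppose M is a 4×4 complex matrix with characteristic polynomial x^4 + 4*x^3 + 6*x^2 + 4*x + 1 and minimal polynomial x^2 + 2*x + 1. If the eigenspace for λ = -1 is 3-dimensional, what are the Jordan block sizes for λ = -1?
Block sizes for λ = -1: [2, 1, 1]

Step 1 — from the characteristic polynomial, algebraic multiplicity of λ = -1 is 4. From dim ker(M − (-1)·I) = 3, there are exactly 3 Jordan blocks for λ = -1.
Step 2 — from the minimal polynomial, the factor (x + 1)^2 tells us the largest block for λ = -1 has size 2.
Step 3 — with total size 4, 3 blocks, and largest block 2, the block sizes (in nonincreasing order) are [2, 1, 1].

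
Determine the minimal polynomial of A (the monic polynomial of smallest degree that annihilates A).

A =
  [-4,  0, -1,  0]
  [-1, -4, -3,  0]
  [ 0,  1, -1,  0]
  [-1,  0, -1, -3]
x^3 + 9*x^2 + 27*x + 27

The characteristic polynomial is χ_A(x) = (x + 3)^4, so the eigenvalues are known. The minimal polynomial is
  m_A(x) = Π_λ (x − λ)^{k_λ}
where k_λ is the size of the *largest* Jordan block for λ (equivalently, the smallest k with (A − λI)^k v = 0 for every generalised eigenvector v of λ).

  λ = -3: largest Jordan block has size 3, contributing (x + 3)^3

So m_A(x) = (x + 3)^3 = x^3 + 9*x^2 + 27*x + 27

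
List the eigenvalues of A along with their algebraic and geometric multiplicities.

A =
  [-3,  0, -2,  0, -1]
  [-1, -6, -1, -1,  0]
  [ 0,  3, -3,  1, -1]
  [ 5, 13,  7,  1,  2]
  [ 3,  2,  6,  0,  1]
λ = -2: alg = 5, geom = 2

Step 1 — factor the characteristic polynomial to read off the algebraic multiplicities:
  χ_A(x) = (x + 2)^5

Step 2 — compute geometric multiplicities via the rank-nullity identity g(λ) = n − rank(A − λI):
  rank(A − (-2)·I) = 3, so dim ker(A − (-2)·I) = n − 3 = 2

Summary:
  λ = -2: algebraic multiplicity = 5, geometric multiplicity = 2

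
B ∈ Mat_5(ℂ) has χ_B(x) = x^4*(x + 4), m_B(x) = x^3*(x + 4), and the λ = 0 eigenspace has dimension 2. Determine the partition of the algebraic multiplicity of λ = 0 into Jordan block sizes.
Block sizes for λ = 0: [3, 1]

Step 1 — from the characteristic polynomial, algebraic multiplicity of λ = 0 is 4. From dim ker(B − (0)·I) = 2, there are exactly 2 Jordan blocks for λ = 0.
Step 2 — from the minimal polynomial, the factor (x − 0)^3 tells us the largest block for λ = 0 has size 3.
Step 3 — with total size 4, 2 blocks, and largest block 3, the block sizes (in nonincreasing order) are [3, 1].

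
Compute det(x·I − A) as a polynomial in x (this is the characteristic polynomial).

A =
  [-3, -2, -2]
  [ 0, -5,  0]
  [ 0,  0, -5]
x^3 + 13*x^2 + 55*x + 75

Expanding det(x·I − A) (e.g. by cofactor expansion or by noting that A is similar to its Jordan form J, which has the same characteristic polynomial as A) gives
  χ_A(x) = x^3 + 13*x^2 + 55*x + 75
which factors as (x + 3)*(x + 5)^2. The eigenvalues (with algebraic multiplicities) are λ = -5 with multiplicity 2, λ = -3 with multiplicity 1.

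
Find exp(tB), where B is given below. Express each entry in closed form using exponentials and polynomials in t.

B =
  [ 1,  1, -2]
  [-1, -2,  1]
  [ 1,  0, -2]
e^{tB} =
  [t^2*exp(-t)/2 + 2*t*exp(-t) + exp(-t), t^2*exp(-t)/2 + t*exp(-t), -t^2*exp(-t)/2 - 2*t*exp(-t)]
  [-t*exp(-t), -t*exp(-t) + exp(-t), t*exp(-t)]
  [t^2*exp(-t)/2 + t*exp(-t), t^2*exp(-t)/2, -t^2*exp(-t)/2 - t*exp(-t) + exp(-t)]

Strategy: write B = P · J · P⁻¹ where J is a Jordan canonical form, so e^{tB} = P · e^{tJ} · P⁻¹, and e^{tJ} can be computed block-by-block.

B has Jordan form
J =
  [-1,  1,  0]
  [ 0, -1,  1]
  [ 0,  0, -1]
(up to reordering of blocks).

Per-block formulas:
  For a 3×3 Jordan block J_3(-1): exp(t · J_3(-1)) = e^(-1t)·(I + t·N + (t^2/2)·N^2), where N is the 3×3 nilpotent shift.

After assembling e^{tJ} and conjugating by P, we get:

e^{tB} =
  [t^2*exp(-t)/2 + 2*t*exp(-t) + exp(-t), t^2*exp(-t)/2 + t*exp(-t), -t^2*exp(-t)/2 - 2*t*exp(-t)]
  [-t*exp(-t), -t*exp(-t) + exp(-t), t*exp(-t)]
  [t^2*exp(-t)/2 + t*exp(-t), t^2*exp(-t)/2, -t^2*exp(-t)/2 - t*exp(-t) + exp(-t)]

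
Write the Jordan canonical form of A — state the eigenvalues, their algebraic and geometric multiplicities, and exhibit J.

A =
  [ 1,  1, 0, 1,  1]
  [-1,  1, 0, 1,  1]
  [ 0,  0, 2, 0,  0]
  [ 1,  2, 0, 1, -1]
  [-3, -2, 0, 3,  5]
J_3(2) ⊕ J_1(2) ⊕ J_1(2)

The characteristic polynomial is
  det(x·I − A) = x^5 - 10*x^4 + 40*x^3 - 80*x^2 + 80*x - 32 = (x - 2)^5

Eigenvalues and multiplicities (the geometric multiplicity of λ is n − rank(A − λI), which equals the number of Jordan blocks for λ):
  λ = 2: algebraic multiplicity = 5, geometric multiplicity = 3

Determining the block sizes for each eigenvalue:
  λ = 2: with am = 5 and gm = 3, the partition is not yet determined (e.g. several partitions of 5 into 3 parts exist). Let N = A − (2)·I. Computing rank(N^1) = 2, rank(N^2) = 1, rank(N^3) = 0; the number of blocks of size ≥ j is rank(N^{j−1}) − rank(N^j), giving [3, 1, 1]. So we have 1 block(s) of size 3, 2 block(s) of size 1 → block sizes [3, 1, 1]

Assembling the blocks gives a Jordan form
J =
  [2, 1, 0, 0, 0]
  [0, 2, 1, 0, 0]
  [0, 0, 2, 0, 0]
  [0, 0, 0, 2, 0]
  [0, 0, 0, 0, 2]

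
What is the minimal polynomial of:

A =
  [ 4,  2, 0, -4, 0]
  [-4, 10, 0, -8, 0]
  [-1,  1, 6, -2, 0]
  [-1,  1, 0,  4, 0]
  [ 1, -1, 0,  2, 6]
x^2 - 12*x + 36

The characteristic polynomial is χ_A(x) = (x - 6)^5, so the eigenvalues are known. The minimal polynomial is
  m_A(x) = Π_λ (x − λ)^{k_λ}
where k_λ is the size of the *largest* Jordan block for λ (equivalently, the smallest k with (A − λI)^k v = 0 for every generalised eigenvector v of λ).

  λ = 6: largest Jordan block has size 2, contributing (x − 6)^2

So m_A(x) = (x - 6)^2 = x^2 - 12*x + 36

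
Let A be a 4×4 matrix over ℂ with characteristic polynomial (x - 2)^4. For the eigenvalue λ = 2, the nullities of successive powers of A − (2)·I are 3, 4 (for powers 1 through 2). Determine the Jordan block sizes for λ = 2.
Block sizes for λ = 2: [2, 1, 1]

From the dimensions of kernels of powers, the number of Jordan blocks of size at least j is d_j − d_{j−1} where d_j = dim ker(N^j) (with d_0 = 0). Computing the differences gives [3, 1].
The number of blocks of size exactly k is (#blocks of size ≥ k) − (#blocks of size ≥ k + 1), so the partition is: 2 block(s) of size 1, 1 block(s) of size 2.
In nonincreasing order the block sizes are [2, 1, 1].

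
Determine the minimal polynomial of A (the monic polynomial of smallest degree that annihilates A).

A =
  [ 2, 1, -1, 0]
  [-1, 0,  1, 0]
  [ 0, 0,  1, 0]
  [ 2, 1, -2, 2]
x^3 - 4*x^2 + 5*x - 2

The characteristic polynomial is χ_A(x) = (x - 2)*(x - 1)^3, so the eigenvalues are known. The minimal polynomial is
  m_A(x) = Π_λ (x − λ)^{k_λ}
where k_λ is the size of the *largest* Jordan block for λ (equivalently, the smallest k with (A − λI)^k v = 0 for every generalised eigenvector v of λ).

  λ = 1: largest Jordan block has size 2, contributing (x − 1)^2
  λ = 2: largest Jordan block has size 1, contributing (x − 2)

So m_A(x) = (x - 2)*(x - 1)^2 = x^3 - 4*x^2 + 5*x - 2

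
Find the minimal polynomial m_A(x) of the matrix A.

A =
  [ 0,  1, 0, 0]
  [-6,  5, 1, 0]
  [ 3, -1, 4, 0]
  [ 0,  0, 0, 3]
x^3 - 9*x^2 + 27*x - 27

The characteristic polynomial is χ_A(x) = (x - 3)^4, so the eigenvalues are known. The minimal polynomial is
  m_A(x) = Π_λ (x − λ)^{k_λ}
where k_λ is the size of the *largest* Jordan block for λ (equivalently, the smallest k with (A − λI)^k v = 0 for every generalised eigenvector v of λ).

  λ = 3: largest Jordan block has size 3, contributing (x − 3)^3

So m_A(x) = (x - 3)^3 = x^3 - 9*x^2 + 27*x - 27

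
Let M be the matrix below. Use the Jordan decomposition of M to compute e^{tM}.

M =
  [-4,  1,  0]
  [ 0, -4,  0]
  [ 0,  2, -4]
e^{tM} =
  [exp(-4*t), t*exp(-4*t), 0]
  [0, exp(-4*t), 0]
  [0, 2*t*exp(-4*t), exp(-4*t)]

Strategy: write M = P · J · P⁻¹ where J is a Jordan canonical form, so e^{tM} = P · e^{tJ} · P⁻¹, and e^{tJ} can be computed block-by-block.

M has Jordan form
J =
  [-4,  1,  0]
  [ 0, -4,  0]
  [ 0,  0, -4]
(up to reordering of blocks).

Per-block formulas:
  For a 1×1 block at λ = -4: exp(t · [-4]) = [e^(-4t)].
  For a 2×2 Jordan block J_2(-4): exp(t · J_2(-4)) = e^(-4t)·(I + t·N), where N is the 2×2 nilpotent shift.

After assembling e^{tJ} and conjugating by P, we get:

e^{tM} =
  [exp(-4*t), t*exp(-4*t), 0]
  [0, exp(-4*t), 0]
  [0, 2*t*exp(-4*t), exp(-4*t)]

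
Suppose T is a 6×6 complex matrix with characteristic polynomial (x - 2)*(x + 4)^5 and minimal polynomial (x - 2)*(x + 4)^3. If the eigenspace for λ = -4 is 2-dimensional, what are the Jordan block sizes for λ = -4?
Block sizes for λ = -4: [3, 2]

Step 1 — from the characteristic polynomial, algebraic multiplicity of λ = -4 is 5. From dim ker(T − (-4)·I) = 2, there are exactly 2 Jordan blocks for λ = -4.
Step 2 — from the minimal polynomial, the factor (x + 4)^3 tells us the largest block for λ = -4 has size 3.
Step 3 — with total size 5, 2 blocks, and largest block 3, the block sizes (in nonincreasing order) are [3, 2].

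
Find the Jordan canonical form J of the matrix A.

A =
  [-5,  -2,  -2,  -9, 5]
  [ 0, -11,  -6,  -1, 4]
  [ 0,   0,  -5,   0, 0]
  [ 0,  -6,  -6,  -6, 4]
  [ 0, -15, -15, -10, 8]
J_2(-5) ⊕ J_1(-5) ⊕ J_2(-2)

The characteristic polynomial is
  det(x·I − A) = x^5 + 19*x^4 + 139*x^3 + 485*x^2 + 800*x + 500 = (x + 2)^2*(x + 5)^3

Eigenvalues and multiplicities (the geometric multiplicity of λ is n − rank(A − λI), which equals the number of Jordan blocks for λ):
  λ = -5: algebraic multiplicity = 3, geometric multiplicity = 2
  λ = -2: algebraic multiplicity = 2, geometric multiplicity = 1

Determining the block sizes for each eigenvalue:
  λ = -5: 2 blocks summing to 3 forces exactly one block of size 2 and the rest size 1 → block sizes [2, 1]
  λ = -2: one block (gm = 1), so the single block has size am = 2 → block sizes [2]

Assembling the blocks gives a Jordan form
J =
  [-5,  1,  0,  0,  0]
  [ 0, -5,  0,  0,  0]
  [ 0,  0, -5,  0,  0]
  [ 0,  0,  0, -2,  1]
  [ 0,  0,  0,  0, -2]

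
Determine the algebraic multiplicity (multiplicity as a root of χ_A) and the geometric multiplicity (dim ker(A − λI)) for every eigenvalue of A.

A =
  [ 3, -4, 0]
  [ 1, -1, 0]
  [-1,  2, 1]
λ = 1: alg = 3, geom = 2

Step 1 — factor the characteristic polynomial to read off the algebraic multiplicities:
  χ_A(x) = (x - 1)^3

Step 2 — compute geometric multiplicities via the rank-nullity identity g(λ) = n − rank(A − λI):
  rank(A − (1)·I) = 1, so dim ker(A − (1)·I) = n − 1 = 2

Summary:
  λ = 1: algebraic multiplicity = 3, geometric multiplicity = 2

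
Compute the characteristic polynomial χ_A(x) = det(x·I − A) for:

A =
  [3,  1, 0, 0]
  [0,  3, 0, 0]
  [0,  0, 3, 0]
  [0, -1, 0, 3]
x^4 - 12*x^3 + 54*x^2 - 108*x + 81

Expanding det(x·I − A) (e.g. by cofactor expansion or by noting that A is similar to its Jordan form J, which has the same characteristic polynomial as A) gives
  χ_A(x) = x^4 - 12*x^3 + 54*x^2 - 108*x + 81
which factors as (x - 3)^4. The eigenvalues (with algebraic multiplicities) are λ = 3 with multiplicity 4.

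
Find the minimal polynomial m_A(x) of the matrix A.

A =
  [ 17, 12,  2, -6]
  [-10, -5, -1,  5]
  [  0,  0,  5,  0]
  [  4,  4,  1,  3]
x^3 - 15*x^2 + 75*x - 125

The characteristic polynomial is χ_A(x) = (x - 5)^4, so the eigenvalues are known. The minimal polynomial is
  m_A(x) = Π_λ (x − λ)^{k_λ}
where k_λ is the size of the *largest* Jordan block for λ (equivalently, the smallest k with (A − λI)^k v = 0 for every generalised eigenvector v of λ).

  λ = 5: largest Jordan block has size 3, contributing (x − 5)^3

So m_A(x) = (x - 5)^3 = x^3 - 15*x^2 + 75*x - 125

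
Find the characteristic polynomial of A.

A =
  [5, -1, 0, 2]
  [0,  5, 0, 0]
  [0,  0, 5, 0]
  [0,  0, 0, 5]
x^4 - 20*x^3 + 150*x^2 - 500*x + 625

Expanding det(x·I − A) (e.g. by cofactor expansion or by noting that A is similar to its Jordan form J, which has the same characteristic polynomial as A) gives
  χ_A(x) = x^4 - 20*x^3 + 150*x^2 - 500*x + 625
which factors as (x - 5)^4. The eigenvalues (with algebraic multiplicities) are λ = 5 with multiplicity 4.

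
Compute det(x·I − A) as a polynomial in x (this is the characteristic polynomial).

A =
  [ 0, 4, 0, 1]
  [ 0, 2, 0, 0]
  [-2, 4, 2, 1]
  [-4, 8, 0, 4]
x^4 - 8*x^3 + 24*x^2 - 32*x + 16

Expanding det(x·I − A) (e.g. by cofactor expansion or by noting that A is similar to its Jordan form J, which has the same characteristic polynomial as A) gives
  χ_A(x) = x^4 - 8*x^3 + 24*x^2 - 32*x + 16
which factors as (x - 2)^4. The eigenvalues (with algebraic multiplicities) are λ = 2 with multiplicity 4.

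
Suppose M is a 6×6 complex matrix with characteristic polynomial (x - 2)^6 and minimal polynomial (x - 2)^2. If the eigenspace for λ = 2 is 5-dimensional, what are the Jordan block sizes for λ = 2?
Block sizes for λ = 2: [2, 1, 1, 1, 1]

Step 1 — from the characteristic polynomial, algebraic multiplicity of λ = 2 is 6. From dim ker(M − (2)·I) = 5, there are exactly 5 Jordan blocks for λ = 2.
Step 2 — from the minimal polynomial, the factor (x − 2)^2 tells us the largest block for λ = 2 has size 2.
Step 3 — with total size 6, 5 blocks, and largest block 2, the block sizes (in nonincreasing order) are [2, 1, 1, 1, 1].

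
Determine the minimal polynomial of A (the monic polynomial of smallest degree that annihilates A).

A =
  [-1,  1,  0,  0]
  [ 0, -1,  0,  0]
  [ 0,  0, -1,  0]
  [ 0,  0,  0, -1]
x^2 + 2*x + 1

The characteristic polynomial is χ_A(x) = (x + 1)^4, so the eigenvalues are known. The minimal polynomial is
  m_A(x) = Π_λ (x − λ)^{k_λ}
where k_λ is the size of the *largest* Jordan block for λ (equivalently, the smallest k with (A − λI)^k v = 0 for every generalised eigenvector v of λ).

  λ = -1: largest Jordan block has size 2, contributing (x + 1)^2

So m_A(x) = (x + 1)^2 = x^2 + 2*x + 1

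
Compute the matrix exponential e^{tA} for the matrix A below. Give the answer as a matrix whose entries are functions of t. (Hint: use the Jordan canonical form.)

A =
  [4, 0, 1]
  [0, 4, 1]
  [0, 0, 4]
e^{tA} =
  [exp(4*t), 0, t*exp(4*t)]
  [0, exp(4*t), t*exp(4*t)]
  [0, 0, exp(4*t)]

Strategy: write A = P · J · P⁻¹ where J is a Jordan canonical form, so e^{tA} = P · e^{tJ} · P⁻¹, and e^{tJ} can be computed block-by-block.

A has Jordan form
J =
  [4, 1, 0]
  [0, 4, 0]
  [0, 0, 4]
(up to reordering of blocks).

Per-block formulas:
  For a 2×2 Jordan block J_2(4): exp(t · J_2(4)) = e^(4t)·(I + t·N), where N is the 2×2 nilpotent shift.
  For a 1×1 block at λ = 4: exp(t · [4]) = [e^(4t)].

After assembling e^{tJ} and conjugating by P, we get:

e^{tA} =
  [exp(4*t), 0, t*exp(4*t)]
  [0, exp(4*t), t*exp(4*t)]
  [0, 0, exp(4*t)]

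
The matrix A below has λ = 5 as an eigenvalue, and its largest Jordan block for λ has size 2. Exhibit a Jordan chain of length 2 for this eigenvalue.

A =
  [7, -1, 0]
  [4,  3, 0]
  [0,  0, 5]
A Jordan chain for λ = 5 of length 2:
v_1 = (2, 4, 0)ᵀ
v_2 = (1, 0, 0)ᵀ

Let N = A − (5)·I. We want v_2 with N^2 v_2 = 0 but N^1 v_2 ≠ 0; then v_{j-1} := N · v_j for j = 2, …, 2.

Pick v_2 = (1, 0, 0)ᵀ.
Then v_1 = N · v_2 = (2, 4, 0)ᵀ.

Sanity check: (A − (5)·I) v_1 = (0, 0, 0)ᵀ = 0. ✓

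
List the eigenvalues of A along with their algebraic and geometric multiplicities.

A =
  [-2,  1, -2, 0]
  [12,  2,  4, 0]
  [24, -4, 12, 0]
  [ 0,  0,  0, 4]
λ = 4: alg = 4, geom = 3

Step 1 — factor the characteristic polynomial to read off the algebraic multiplicities:
  χ_A(x) = (x - 4)^4

Step 2 — compute geometric multiplicities via the rank-nullity identity g(λ) = n − rank(A − λI):
  rank(A − (4)·I) = 1, so dim ker(A − (4)·I) = n − 1 = 3

Summary:
  λ = 4: algebraic multiplicity = 4, geometric multiplicity = 3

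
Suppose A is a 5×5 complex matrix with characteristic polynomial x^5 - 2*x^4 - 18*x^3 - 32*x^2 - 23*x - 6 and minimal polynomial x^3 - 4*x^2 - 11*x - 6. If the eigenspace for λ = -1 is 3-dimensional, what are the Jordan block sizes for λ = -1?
Block sizes for λ = -1: [2, 1, 1]

Step 1 — from the characteristic polynomial, algebraic multiplicity of λ = -1 is 4. From dim ker(A − (-1)·I) = 3, there are exactly 3 Jordan blocks for λ = -1.
Step 2 — from the minimal polynomial, the factor (x + 1)^2 tells us the largest block for λ = -1 has size 2.
Step 3 — with total size 4, 3 blocks, and largest block 2, the block sizes (in nonincreasing order) are [2, 1, 1].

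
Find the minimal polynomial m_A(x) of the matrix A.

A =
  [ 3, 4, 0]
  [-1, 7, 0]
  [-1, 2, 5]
x^2 - 10*x + 25

The characteristic polynomial is χ_A(x) = (x - 5)^3, so the eigenvalues are known. The minimal polynomial is
  m_A(x) = Π_λ (x − λ)^{k_λ}
where k_λ is the size of the *largest* Jordan block for λ (equivalently, the smallest k with (A − λI)^k v = 0 for every generalised eigenvector v of λ).

  λ = 5: largest Jordan block has size 2, contributing (x − 5)^2

So m_A(x) = (x - 5)^2 = x^2 - 10*x + 25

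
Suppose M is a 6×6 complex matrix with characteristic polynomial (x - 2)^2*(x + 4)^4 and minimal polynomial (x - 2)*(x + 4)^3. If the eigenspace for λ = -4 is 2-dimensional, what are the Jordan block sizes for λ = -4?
Block sizes for λ = -4: [3, 1]

Step 1 — from the characteristic polynomial, algebraic multiplicity of λ = -4 is 4. From dim ker(M − (-4)·I) = 2, there are exactly 2 Jordan blocks for λ = -4.
Step 2 — from the minimal polynomial, the factor (x + 4)^3 tells us the largest block for λ = -4 has size 3.
Step 3 — with total size 4, 2 blocks, and largest block 3, the block sizes (in nonincreasing order) are [3, 1].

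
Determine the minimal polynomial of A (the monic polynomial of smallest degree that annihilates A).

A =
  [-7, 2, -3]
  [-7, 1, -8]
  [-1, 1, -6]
x^3 + 12*x^2 + 48*x + 64

The characteristic polynomial is χ_A(x) = (x + 4)^3, so the eigenvalues are known. The minimal polynomial is
  m_A(x) = Π_λ (x − λ)^{k_λ}
where k_λ is the size of the *largest* Jordan block for λ (equivalently, the smallest k with (A − λI)^k v = 0 for every generalised eigenvector v of λ).

  λ = -4: largest Jordan block has size 3, contributing (x + 4)^3

So m_A(x) = (x + 4)^3 = x^3 + 12*x^2 + 48*x + 64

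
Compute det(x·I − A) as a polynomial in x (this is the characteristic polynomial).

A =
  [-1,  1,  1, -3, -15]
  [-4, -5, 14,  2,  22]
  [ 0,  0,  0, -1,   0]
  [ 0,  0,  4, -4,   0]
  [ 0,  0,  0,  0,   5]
x^5 + 5*x^4 - 13*x^3 - 125*x^2 - 264*x - 180

Expanding det(x·I − A) (e.g. by cofactor expansion or by noting that A is similar to its Jordan form J, which has the same characteristic polynomial as A) gives
  χ_A(x) = x^5 + 5*x^4 - 13*x^3 - 125*x^2 - 264*x - 180
which factors as (x - 5)*(x + 2)^2*(x + 3)^2. The eigenvalues (with algebraic multiplicities) are λ = -3 with multiplicity 2, λ = -2 with multiplicity 2, λ = 5 with multiplicity 1.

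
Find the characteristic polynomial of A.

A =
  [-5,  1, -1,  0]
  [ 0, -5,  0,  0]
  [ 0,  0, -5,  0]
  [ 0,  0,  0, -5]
x^4 + 20*x^3 + 150*x^2 + 500*x + 625

Expanding det(x·I − A) (e.g. by cofactor expansion or by noting that A is similar to its Jordan form J, which has the same characteristic polynomial as A) gives
  χ_A(x) = x^4 + 20*x^3 + 150*x^2 + 500*x + 625
which factors as (x + 5)^4. The eigenvalues (with algebraic multiplicities) are λ = -5 with multiplicity 4.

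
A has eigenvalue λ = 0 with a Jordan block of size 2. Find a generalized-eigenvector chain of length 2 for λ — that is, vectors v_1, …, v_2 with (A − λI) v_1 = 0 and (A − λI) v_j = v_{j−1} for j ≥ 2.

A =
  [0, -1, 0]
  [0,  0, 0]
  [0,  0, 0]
A Jordan chain for λ = 0 of length 2:
v_1 = (-1, 0, 0)ᵀ
v_2 = (0, 1, 0)ᵀ

Let N = A − (0)·I. We want v_2 with N^2 v_2 = 0 but N^1 v_2 ≠ 0; then v_{j-1} := N · v_j for j = 2, …, 2.

Pick v_2 = (0, 1, 0)ᵀ.
Then v_1 = N · v_2 = (-1, 0, 0)ᵀ.

Sanity check: (A − (0)·I) v_1 = (0, 0, 0)ᵀ = 0. ✓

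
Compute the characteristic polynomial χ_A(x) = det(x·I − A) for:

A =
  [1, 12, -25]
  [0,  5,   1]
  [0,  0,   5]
x^3 - 11*x^2 + 35*x - 25

Expanding det(x·I − A) (e.g. by cofactor expansion or by noting that A is similar to its Jordan form J, which has the same characteristic polynomial as A) gives
  χ_A(x) = x^3 - 11*x^2 + 35*x - 25
which factors as (x - 5)^2*(x - 1). The eigenvalues (with algebraic multiplicities) are λ = 1 with multiplicity 1, λ = 5 with multiplicity 2.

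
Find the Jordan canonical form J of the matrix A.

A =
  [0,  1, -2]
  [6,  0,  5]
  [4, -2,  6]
J_3(2)

The characteristic polynomial is
  det(x·I − A) = x^3 - 6*x^2 + 12*x - 8 = (x - 2)^3

Eigenvalues and multiplicities (the geometric multiplicity of λ is n − rank(A − λI), which equals the number of Jordan blocks for λ):
  λ = 2: algebraic multiplicity = 3, geometric multiplicity = 1

Determining the block sizes for each eigenvalue:
  λ = 2: one block (gm = 1), so the single block has size am = 3 → block sizes [3]

Assembling the blocks gives a Jordan form
J =
  [2, 1, 0]
  [0, 2, 1]
  [0, 0, 2]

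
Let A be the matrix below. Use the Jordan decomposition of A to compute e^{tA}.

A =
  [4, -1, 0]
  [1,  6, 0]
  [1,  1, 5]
e^{tA} =
  [-t*exp(5*t) + exp(5*t), -t*exp(5*t), 0]
  [t*exp(5*t), t*exp(5*t) + exp(5*t), 0]
  [t*exp(5*t), t*exp(5*t), exp(5*t)]

Strategy: write A = P · J · P⁻¹ where J is a Jordan canonical form, so e^{tA} = P · e^{tJ} · P⁻¹, and e^{tJ} can be computed block-by-block.

A has Jordan form
J =
  [5, 1, 0]
  [0, 5, 0]
  [0, 0, 5]
(up to reordering of blocks).

Per-block formulas:
  For a 1×1 block at λ = 5: exp(t · [5]) = [e^(5t)].
  For a 2×2 Jordan block J_2(5): exp(t · J_2(5)) = e^(5t)·(I + t·N), where N is the 2×2 nilpotent shift.

After assembling e^{tJ} and conjugating by P, we get:

e^{tA} =
  [-t*exp(5*t) + exp(5*t), -t*exp(5*t), 0]
  [t*exp(5*t), t*exp(5*t) + exp(5*t), 0]
  [t*exp(5*t), t*exp(5*t), exp(5*t)]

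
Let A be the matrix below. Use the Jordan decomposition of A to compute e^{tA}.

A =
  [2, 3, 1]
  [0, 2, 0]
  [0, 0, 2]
e^{tA} =
  [exp(2*t), 3*t*exp(2*t), t*exp(2*t)]
  [0, exp(2*t), 0]
  [0, 0, exp(2*t)]

Strategy: write A = P · J · P⁻¹ where J is a Jordan canonical form, so e^{tA} = P · e^{tJ} · P⁻¹, and e^{tJ} can be computed block-by-block.

A has Jordan form
J =
  [2, 1, 0]
  [0, 2, 0]
  [0, 0, 2]
(up to reordering of blocks).

Per-block formulas:
  For a 1×1 block at λ = 2: exp(t · [2]) = [e^(2t)].
  For a 2×2 Jordan block J_2(2): exp(t · J_2(2)) = e^(2t)·(I + t·N), where N is the 2×2 nilpotent shift.

After assembling e^{tJ} and conjugating by P, we get:

e^{tA} =
  [exp(2*t), 3*t*exp(2*t), t*exp(2*t)]
  [0, exp(2*t), 0]
  [0, 0, exp(2*t)]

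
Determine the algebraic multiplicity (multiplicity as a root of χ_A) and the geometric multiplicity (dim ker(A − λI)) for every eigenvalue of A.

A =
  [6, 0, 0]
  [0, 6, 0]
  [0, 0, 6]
λ = 6: alg = 3, geom = 3

Step 1 — factor the characteristic polynomial to read off the algebraic multiplicities:
  χ_A(x) = (x - 6)^3

Step 2 — compute geometric multiplicities via the rank-nullity identity g(λ) = n − rank(A − λI):
  rank(A − (6)·I) = 0, so dim ker(A − (6)·I) = n − 0 = 3

Summary:
  λ = 6: algebraic multiplicity = 3, geometric multiplicity = 3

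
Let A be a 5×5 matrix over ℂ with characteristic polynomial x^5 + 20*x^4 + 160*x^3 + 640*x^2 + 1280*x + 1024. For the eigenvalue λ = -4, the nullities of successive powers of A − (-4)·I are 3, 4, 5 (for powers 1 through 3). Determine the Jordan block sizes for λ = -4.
Block sizes for λ = -4: [3, 1, 1]

From the dimensions of kernels of powers, the number of Jordan blocks of size at least j is d_j − d_{j−1} where d_j = dim ker(N^j) (with d_0 = 0). Computing the differences gives [3, 1, 1].
The number of blocks of size exactly k is (#blocks of size ≥ k) − (#blocks of size ≥ k + 1), so the partition is: 2 block(s) of size 1, 1 block(s) of size 3.
In nonincreasing order the block sizes are [3, 1, 1].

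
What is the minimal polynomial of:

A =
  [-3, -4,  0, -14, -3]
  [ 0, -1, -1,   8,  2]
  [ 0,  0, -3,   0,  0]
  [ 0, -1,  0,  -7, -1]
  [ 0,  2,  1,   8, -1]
x^3 + 9*x^2 + 27*x + 27

The characteristic polynomial is χ_A(x) = (x + 3)^5, so the eigenvalues are known. The minimal polynomial is
  m_A(x) = Π_λ (x − λ)^{k_λ}
where k_λ is the size of the *largest* Jordan block for λ (equivalently, the smallest k with (A − λI)^k v = 0 for every generalised eigenvector v of λ).

  λ = -3: largest Jordan block has size 3, contributing (x + 3)^3

So m_A(x) = (x + 3)^3 = x^3 + 9*x^2 + 27*x + 27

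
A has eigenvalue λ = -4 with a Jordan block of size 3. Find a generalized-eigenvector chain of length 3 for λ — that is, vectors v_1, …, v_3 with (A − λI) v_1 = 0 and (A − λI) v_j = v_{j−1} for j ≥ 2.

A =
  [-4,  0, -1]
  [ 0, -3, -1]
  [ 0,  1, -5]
A Jordan chain for λ = -4 of length 3:
v_1 = (-1, 0, 0)ᵀ
v_2 = (0, 1, 1)ᵀ
v_3 = (0, 1, 0)ᵀ

Let N = A − (-4)·I. We want v_3 with N^3 v_3 = 0 but N^2 v_3 ≠ 0; then v_{j-1} := N · v_j for j = 3, …, 2.

Pick v_3 = (0, 1, 0)ᵀ.
Then v_2 = N · v_3 = (0, 1, 1)ᵀ.
Then v_1 = N · v_2 = (-1, 0, 0)ᵀ.

Sanity check: (A − (-4)·I) v_1 = (0, 0, 0)ᵀ = 0. ✓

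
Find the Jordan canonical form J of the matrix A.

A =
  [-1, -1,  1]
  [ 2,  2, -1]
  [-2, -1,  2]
J_2(1) ⊕ J_1(1)

The characteristic polynomial is
  det(x·I − A) = x^3 - 3*x^2 + 3*x - 1 = (x - 1)^3

Eigenvalues and multiplicities (the geometric multiplicity of λ is n − rank(A − λI), which equals the number of Jordan blocks for λ):
  λ = 1: algebraic multiplicity = 3, geometric multiplicity = 2

Determining the block sizes for each eigenvalue:
  λ = 1: 2 blocks summing to 3 forces exactly one block of size 2 and the rest size 1 → block sizes [2, 1]

Assembling the blocks gives a Jordan form
J =
  [1, 1, 0]
  [0, 1, 0]
  [0, 0, 1]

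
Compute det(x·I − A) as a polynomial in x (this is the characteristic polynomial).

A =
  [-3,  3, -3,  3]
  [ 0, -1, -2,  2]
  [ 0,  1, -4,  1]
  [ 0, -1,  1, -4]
x^4 + 12*x^3 + 54*x^2 + 108*x + 81

Expanding det(x·I − A) (e.g. by cofactor expansion or by noting that A is similar to its Jordan form J, which has the same characteristic polynomial as A) gives
  χ_A(x) = x^4 + 12*x^3 + 54*x^2 + 108*x + 81
which factors as (x + 3)^4. The eigenvalues (with algebraic multiplicities) are λ = -3 with multiplicity 4.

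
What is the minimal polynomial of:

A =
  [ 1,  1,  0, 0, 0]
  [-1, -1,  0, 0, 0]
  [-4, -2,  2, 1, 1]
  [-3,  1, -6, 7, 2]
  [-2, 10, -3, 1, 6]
x^4 - 10*x^3 + 25*x^2

The characteristic polynomial is χ_A(x) = x^2*(x - 5)^3, so the eigenvalues are known. The minimal polynomial is
  m_A(x) = Π_λ (x − λ)^{k_λ}
where k_λ is the size of the *largest* Jordan block for λ (equivalently, the smallest k with (A − λI)^k v = 0 for every generalised eigenvector v of λ).

  λ = 0: largest Jordan block has size 2, contributing (x − 0)^2
  λ = 5: largest Jordan block has size 2, contributing (x − 5)^2

So m_A(x) = x^2*(x - 5)^2 = x^4 - 10*x^3 + 25*x^2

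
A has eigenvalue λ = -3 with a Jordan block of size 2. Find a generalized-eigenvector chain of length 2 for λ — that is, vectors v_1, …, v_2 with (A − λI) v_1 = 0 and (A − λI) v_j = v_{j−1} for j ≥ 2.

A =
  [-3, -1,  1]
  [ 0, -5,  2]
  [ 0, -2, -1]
A Jordan chain for λ = -3 of length 2:
v_1 = (-1, -2, -2)ᵀ
v_2 = (0, 1, 0)ᵀ

Let N = A − (-3)·I. We want v_2 with N^2 v_2 = 0 but N^1 v_2 ≠ 0; then v_{j-1} := N · v_j for j = 2, …, 2.

Pick v_2 = (0, 1, 0)ᵀ.
Then v_1 = N · v_2 = (-1, -2, -2)ᵀ.

Sanity check: (A − (-3)·I) v_1 = (0, 0, 0)ᵀ = 0. ✓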